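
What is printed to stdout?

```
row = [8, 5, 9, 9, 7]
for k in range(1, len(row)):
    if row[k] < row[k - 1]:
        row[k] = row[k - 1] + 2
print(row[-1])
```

k=1: 5<8, row[1] = 8+2 = 10 → [8, 10, 9, 9, 7]
k=2: 9<10, row[2] = 10+2 = 12 → [8, 10, 12, 9, 7]
k=3: 9<12, row[3] = 12+2 = 14 → [8, 10, 12, 14, 7]
k=4: 7<14, row[4] = 14+2 = 16 → [8, 10, 12, 14, 16]

16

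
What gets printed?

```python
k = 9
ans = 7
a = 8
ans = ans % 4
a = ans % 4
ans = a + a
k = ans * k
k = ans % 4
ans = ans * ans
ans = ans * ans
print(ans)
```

ans = 7%4 = 3
a = 3%4 = 3
ans = 3+3 = 6
k = 6*9 = 54
k = 6%4 = 2
ans = 6*6 = 36
ans = 36*36 = 1296

1296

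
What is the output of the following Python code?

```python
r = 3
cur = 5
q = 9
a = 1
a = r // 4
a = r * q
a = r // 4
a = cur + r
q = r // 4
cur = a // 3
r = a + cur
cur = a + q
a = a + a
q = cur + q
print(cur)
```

a = 3//4 = 0
a = 3*9 = 27
a = 3//4 = 0
a = 5+3 = 8
q = 3//4 = 0
cur = 8//3 = 2
r = 8+2 = 10
cur = 8+0 = 8
a = 8+8 = 16
q = 8+0 = 8

8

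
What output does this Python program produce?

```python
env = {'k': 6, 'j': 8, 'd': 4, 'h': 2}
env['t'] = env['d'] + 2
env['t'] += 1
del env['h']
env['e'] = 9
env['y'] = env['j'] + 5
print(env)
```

{'k': 6, 'j': 8, 'd': 4, 't': 7, 'e': 9, 'y': 13}

env['t'] = env['d']+2 = 6 → {'k': 6, 'j': 8, 'd': 4, 'h': 2, 't': 6}
env['t'] = 6+1 = 7 → {'k': 6, 'j': 8, 'd': 4, 'h': 2, 't': 7}
del 'h' → {'k': 6, 'j': 8, 'd': 4, 't': 7}
env['e'] = 9 → {'k': 6, 'j': 8, 'd': 4, 't': 7, 'e': 9}
env['y'] = env['j']+5 = 13 → {'k': 6, 'j': 8, 'd': 4, 't': 7, 'e': 9, 'y': 13}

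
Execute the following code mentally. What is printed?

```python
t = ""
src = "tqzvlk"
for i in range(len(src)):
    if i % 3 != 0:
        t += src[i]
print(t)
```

i=0: skip
i=1: add 'q' → 'q'
i=2: add 'z' → 'qz'
i=3: skip
i=4: add 'l' → 'qzl'
i=5: add 'k' → 'qzlk'

qzlk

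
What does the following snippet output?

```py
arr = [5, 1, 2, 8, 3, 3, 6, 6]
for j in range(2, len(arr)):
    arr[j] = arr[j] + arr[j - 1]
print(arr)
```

j=2: arr[2] = 2+1 = 3 → [5, 1, 3, 8, 3, 3, 6, 6]
j=3: arr[3] = 8+3 = 11 → [5, 1, 3, 11, 3, 3, 6, 6]
j=4: arr[4] = 3+11 = 14 → [5, 1, 3, 11, 14, 3, 6, 6]
j=5: arr[5] = 3+14 = 17 → [5, 1, 3, 11, 14, 17, 6, 6]
j=6: arr[6] = 6+17 = 23 → [5, 1, 3, 11, 14, 17, 23, 6]
j=7: arr[7] = 6+23 = 29 → [5, 1, 3, 11, 14, 17, 23, 29]

[5, 1, 3, 11, 14, 17, 23, 29]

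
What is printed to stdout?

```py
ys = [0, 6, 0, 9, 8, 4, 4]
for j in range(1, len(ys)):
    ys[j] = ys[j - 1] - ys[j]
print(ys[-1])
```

j=1: ys[1] = 0-6 = -6 → [0, -6, 0, 9, 8, 4, 4]
j=2: ys[2] = (-6)-0 = -6 → [0, -6, -6, 9, 8, 4, 4]
j=3: ys[3] = (-6)-9 = -15 → [0, -6, -6, -15, 8, 4, 4]
j=4: ys[4] = (-15)-8 = -23 → [0, -6, -6, -15, -23, 4, 4]
j=5: ys[5] = (-23)-4 = -27 → [0, -6, -6, -15, -23, -27, 4]
j=6: ys[6] = (-27)-4 = -31 → [0, -6, -6, -15, -23, -27, -31]

-31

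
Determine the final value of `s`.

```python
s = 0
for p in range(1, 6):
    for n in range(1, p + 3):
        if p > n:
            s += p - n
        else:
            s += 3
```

p=1,n=1: not 1>1, s = 0+3 = 3
p=1,n=2: not 1>2, s = 3+3 = 6
p=1,n=3: not 1>3, s = 6+3 = 9
p=2,n=1: 2>1, s = 9+1 = 10
p=2,n=2: not 2>2, s = 10+3 = 13
p=2,n=3: not 2>3, s = 13+3 = 16
p=2,n=4: not 2>4, s = 16+3 = 19
p=3,n=1: 3>1, s = 19+2 = 21
p=3,n=2: 3>2, s = 21+1 = 22
p=3,n=3: not 3>3, s = 22+3 = 25
p=3,n=4: not 3>4, s = 25+3 = 28
p=3,n=5: not 3>5, s = 28+3 = 31
p=4,n=1: 4>1, s = 31+3 = 34
p=4,n=2: 4>2, s = 34+2 = 36
p=4,n=3: 4>3, s = 36+1 = 37
p=4,n=4: not 4>4, s = 37+3 = 40
p=4,n=5: not 4>5, s = 40+3 = 43
p=4,n=6: not 4>6, s = 43+3 = 46
p=5,n=1: 5>1, s = 46+4 = 50
p=5,n=2: 5>2, s = 50+3 = 53
p=5,n=3: 5>3, s = 53+2 = 55
p=5,n=4: 5>4, s = 55+1 = 56
p=5,n=5: not 5>5, s = 56+3 = 59
p=5,n=6: not 5>6, s = 59+3 = 62
p=5,n=7: not 5>7, s = 62+3 = 65

65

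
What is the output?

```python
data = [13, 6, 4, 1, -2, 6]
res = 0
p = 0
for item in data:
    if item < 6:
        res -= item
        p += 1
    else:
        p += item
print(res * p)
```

item=13: not <6; p=13
item=6: not <6; p=19
item=4: <6, res = 0-4 = -4; p=20
item=1: <6, res = (-4)-1 = -5; p=21
item=-2: <6, res = (-5)-(-2) = -3; p=22
item=6: not <6; p=28
res*p = (-3)*28 = -84

-84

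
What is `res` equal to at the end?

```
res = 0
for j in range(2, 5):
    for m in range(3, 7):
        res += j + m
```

j=2,m=3: res = 0+5 = 5
j=2,m=4: res = 5+6 = 11
j=2,m=5: res = 11+7 = 18
j=2,m=6: res = 18+8 = 26
j=3,m=3: res = 26+6 = 32
j=3,m=4: res = 32+7 = 39
j=3,m=5: res = 39+8 = 47
j=3,m=6: res = 47+9 = 56
j=4,m=3: res = 56+7 = 63
j=4,m=4: res = 63+8 = 71
j=4,m=5: res = 71+9 = 80
j=4,m=6: res = 80+10 = 90

90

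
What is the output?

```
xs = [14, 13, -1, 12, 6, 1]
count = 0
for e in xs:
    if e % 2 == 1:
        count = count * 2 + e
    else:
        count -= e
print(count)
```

-97

e=14: not odd, count = 0-14 = -14
e=13: odd, count = (-14)*2+13 = -15
e=-1: odd, count = (-15)*2+(-1) = -31
e=12: not odd, count = (-31)-12 = -43
e=6: not odd, count = (-43)-6 = -49
e=1: odd, count = (-49)*2+1 = -97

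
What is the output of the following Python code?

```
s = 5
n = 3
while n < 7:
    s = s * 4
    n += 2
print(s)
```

80

n=3: s = 5*4 = 20
n=5: s = 20*4 = 80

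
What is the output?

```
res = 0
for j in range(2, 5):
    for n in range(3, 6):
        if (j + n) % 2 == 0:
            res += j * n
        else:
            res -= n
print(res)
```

28

j=2,n=3: odd sum, res = 0-3 = -3
j=2,n=4: even sum, res = (-3)+8 = 5
j=2,n=5: odd sum, res = 5-5 = 0
j=3,n=3: even sum, res = 0+9 = 9
j=3,n=4: odd sum, res = 9-4 = 5
j=3,n=5: even sum, res = 5+15 = 20
j=4,n=3: odd sum, res = 20-3 = 17
j=4,n=4: even sum, res = 17+16 = 33
j=4,n=5: odd sum, res = 33-5 = 28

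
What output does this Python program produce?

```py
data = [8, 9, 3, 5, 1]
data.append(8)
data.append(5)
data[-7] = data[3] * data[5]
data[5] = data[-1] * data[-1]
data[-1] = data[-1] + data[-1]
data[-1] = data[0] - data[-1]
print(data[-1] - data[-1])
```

append 8 → [8, 9, 3, 5, 1, 8]
append 5 → [8, 9, 3, 5, 1, 8, 5]
data[-7] = data[3]*data[5] = 5*8 = 40 → [40, 9, 3, 5, 1, 8, 5]
data[5] = data[-1]*data[-1] = 5*5 = 25 → [40, 9, 3, 5, 1, 25, 5]
data[-1] = data[-1]+data[-1] = 5+5 = 10 → [40, 9, 3, 5, 1, 25, 10]
data[-1] = data[0]-data[-1] = 40-10 = 30 → [40, 9, 3, 5, 1, 25, 30]
data[-1]-data[-1] = 30-30 = 0

0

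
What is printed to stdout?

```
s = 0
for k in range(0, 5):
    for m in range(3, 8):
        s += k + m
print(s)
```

k=0,m=3: s = 0+3 = 3
k=0,m=4: s = 3+4 = 7
k=0,m=5: s = 7+5 = 12
k=0,m=6: s = 12+6 = 18
k=0,m=7: s = 18+7 = 25
k=1,m=3: s = 25+4 = 29
k=1,m=4: s = 29+5 = 34
k=1,m=5: s = 34+6 = 40
k=1,m=6: s = 40+7 = 47
k=1,m=7: s = 47+8 = 55
k=2,m=3: s = 55+5 = 60
k=2,m=4: s = 60+6 = 66
k=2,m=5: s = 66+7 = 73
k=2,m=6: s = 73+8 = 81
k=2,m=7: s = 81+9 = 90
k=3,m=3: s = 90+6 = 96
k=3,m=4: s = 96+7 = 103
k=3,m=5: s = 103+8 = 111
k=3,m=6: s = 111+9 = 120
k=3,m=7: s = 120+10 = 130
k=4,m=3: s = 130+7 = 137
k=4,m=4: s = 137+8 = 145
k=4,m=5: s = 145+9 = 154
k=4,m=6: s = 154+10 = 164
k=4,m=7: s = 164+11 = 175

175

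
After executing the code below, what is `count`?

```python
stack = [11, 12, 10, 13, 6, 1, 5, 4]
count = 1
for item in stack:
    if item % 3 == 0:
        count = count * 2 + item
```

34

item=11: not %3==0
item=12: %3==0, count = 1*2+12 = 14
item=10: not %3==0
item=13: not %3==0
item=6: %3==0, count = 14*2+6 = 34
item=1: not %3==0
item=5: not %3==0
item=4: not %3==0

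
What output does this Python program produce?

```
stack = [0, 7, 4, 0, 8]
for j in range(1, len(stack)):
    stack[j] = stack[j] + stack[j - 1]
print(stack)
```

[0, 7, 11, 11, 19]

j=1: stack[1] = 7+0 = 7 → [0, 7, 4, 0, 8]
j=2: stack[2] = 4+7 = 11 → [0, 7, 11, 0, 8]
j=3: stack[3] = 0+11 = 11 → [0, 7, 11, 11, 8]
j=4: stack[4] = 8+11 = 19 → [0, 7, 11, 11, 19]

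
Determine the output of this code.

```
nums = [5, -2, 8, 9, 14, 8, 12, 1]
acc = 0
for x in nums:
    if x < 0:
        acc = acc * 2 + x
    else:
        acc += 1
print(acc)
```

x=5: not <0, acc = 0+1 = 1
x=-2: <0, acc = 1*2+(-2) = 0
x=8: not <0, acc = 0+1 = 1
x=9: not <0, acc = 1+1 = 2
x=14: not <0, acc = 2+1 = 3
x=8: not <0, acc = 3+1 = 4
x=12: not <0, acc = 4+1 = 5
x=1: not <0, acc = 5+1 = 6

6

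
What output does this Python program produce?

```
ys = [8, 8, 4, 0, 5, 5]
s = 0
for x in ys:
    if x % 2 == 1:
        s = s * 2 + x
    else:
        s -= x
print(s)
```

-65

x=8: not odd, s = 0-8 = -8
x=8: not odd, s = (-8)-8 = -16
x=4: not odd, s = (-16)-4 = -20
x=0: not odd, s = (-20)-0 = -20
x=5: odd, s = (-20)*2+5 = -35
x=5: odd, s = (-35)*2+5 = -65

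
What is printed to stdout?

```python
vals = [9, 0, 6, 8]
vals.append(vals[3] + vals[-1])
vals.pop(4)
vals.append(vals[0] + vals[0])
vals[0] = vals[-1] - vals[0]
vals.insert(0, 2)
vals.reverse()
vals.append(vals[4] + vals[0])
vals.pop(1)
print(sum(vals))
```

append vals[3]+vals[-1] = 8+8 = 16 → [9, 0, 6, 8, 16]
pop(4) removes 16 → [9, 0, 6, 8]
append vals[0]+vals[0] = 9+9 = 18 → [9, 0, 6, 8, 18]
vals[0] = vals[-1]-vals[0] = 18-9 = 9 → [9, 0, 6, 8, 18]
insert 2 at 0 → [2, 9, 0, 6, 8, 18]
reverse → [18, 8, 6, 0, 9, 2]
append vals[4]+vals[0] = 9+18 = 27 → [18, 8, 6, 0, 9, 2, 27]
pop(1) removes 8 → [18, 6, 0, 9, 2, 27]
sum = 62

62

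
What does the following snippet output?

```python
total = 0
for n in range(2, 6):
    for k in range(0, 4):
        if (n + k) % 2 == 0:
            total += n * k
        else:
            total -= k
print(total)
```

32

n=2,k=0: even sum, total = 0+0 = 0
n=2,k=1: odd sum, total = 0-1 = -1
n=2,k=2: even sum, total = (-1)+4 = 3
n=2,k=3: odd sum, total = 3-3 = 0
n=3,k=0: odd sum, total = 0-0 = 0
n=3,k=1: even sum, total = 0+3 = 3
n=3,k=2: odd sum, total = 3-2 = 1
n=3,k=3: even sum, total = 1+9 = 10
n=4,k=0: even sum, total = 10+0 = 10
n=4,k=1: odd sum, total = 10-1 = 9
n=4,k=2: even sum, total = 9+8 = 17
n=4,k=3: odd sum, total = 17-3 = 14
n=5,k=0: odd sum, total = 14-0 = 14
n=5,k=1: even sum, total = 14+5 = 19
n=5,k=2: odd sum, total = 19-2 = 17
n=5,k=3: even sum, total = 17+15 = 32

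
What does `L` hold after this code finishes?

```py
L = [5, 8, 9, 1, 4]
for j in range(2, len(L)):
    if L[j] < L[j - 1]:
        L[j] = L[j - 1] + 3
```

j=2: 9>=8, unchanged → [5, 8, 9, 1, 4]
j=3: 1<9, L[3] = 9+3 = 12 → [5, 8, 9, 12, 4]
j=4: 4<12, L[4] = 12+3 = 15 → [5, 8, 9, 12, 15]

[5, 8, 9, 12, 15]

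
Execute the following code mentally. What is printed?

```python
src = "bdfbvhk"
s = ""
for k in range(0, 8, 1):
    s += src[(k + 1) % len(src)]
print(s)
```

dfbvhkbd

k=0: add src[1]='d' → 'd'
k=1: add src[2]='f' → 'df'
k=2: add src[3]='b' → 'dfb'
k=3: add src[4]='v' → 'dfbv'
k=4: add src[5]='h' → 'dfbvh'
k=5: add src[6]='k' → 'dfbvhk'
k=6: add src[0]='b' → 'dfbvhkb'
k=7: add src[1]='d' → 'dfbvhkbd'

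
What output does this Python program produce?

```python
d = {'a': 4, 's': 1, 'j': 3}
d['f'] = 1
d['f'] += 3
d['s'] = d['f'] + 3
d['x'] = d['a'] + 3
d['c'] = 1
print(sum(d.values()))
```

26

d['f'] = 1 → {'a': 4, 's': 1, 'j': 3, 'f': 1}
d['f'] = 1+3 = 4 → {'a': 4, 's': 1, 'j': 3, 'f': 4}
d['s'] = d['f']+3 = 7 → {'a': 4, 's': 7, 'j': 3, 'f': 4}
d['x'] = d['a']+3 = 7 → {'a': 4, 's': 7, 'j': 3, 'f': 4, 'x': 7}
d['c'] = 1 → {'a': 4, 's': 7, 'j': 3, 'f': 4, 'x': 7, 'c': 1}
sum of values = 26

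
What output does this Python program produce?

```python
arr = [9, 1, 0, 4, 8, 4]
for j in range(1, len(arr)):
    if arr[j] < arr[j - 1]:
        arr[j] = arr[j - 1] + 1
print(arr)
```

j=1: 1<9, arr[1] = 9+1 = 10 → [9, 10, 0, 4, 8, 4]
j=2: 0<10, arr[2] = 10+1 = 11 → [9, 10, 11, 4, 8, 4]
j=3: 4<11, arr[3] = 11+1 = 12 → [9, 10, 11, 12, 8, 4]
j=4: 8<12, arr[4] = 12+1 = 13 → [9, 10, 11, 12, 13, 4]
j=5: 4<13, arr[5] = 13+1 = 14 → [9, 10, 11, 12, 13, 14]

[9, 10, 11, 12, 13, 14]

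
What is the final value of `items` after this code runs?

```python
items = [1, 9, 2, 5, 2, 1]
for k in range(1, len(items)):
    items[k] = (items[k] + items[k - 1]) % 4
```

k=1: items[1] = (9+1)%4 = 2 → [1, 2, 2, 5, 2, 1]
k=2: items[2] = (2+2)%4 = 0 → [1, 2, 0, 5, 2, 1]
k=3: items[3] = (5+0)%4 = 1 → [1, 2, 0, 1, 2, 1]
k=4: items[4] = (2+1)%4 = 3 → [1, 2, 0, 1, 3, 1]
k=5: items[5] = (1+3)%4 = 0 → [1, 2, 0, 1, 3, 0]

[1, 2, 0, 1, 3, 0]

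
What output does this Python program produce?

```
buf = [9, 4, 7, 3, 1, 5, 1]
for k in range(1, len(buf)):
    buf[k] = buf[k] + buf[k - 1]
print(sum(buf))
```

k=1: buf[1] = 4+9 = 13 → [9, 13, 7, 3, 1, 5, 1]
k=2: buf[2] = 7+13 = 20 → [9, 13, 20, 3, 1, 5, 1]
k=3: buf[3] = 3+20 = 23 → [9, 13, 20, 23, 1, 5, 1]
k=4: buf[4] = 1+23 = 24 → [9, 13, 20, 23, 24, 5, 1]
k=5: buf[5] = 5+24 = 29 → [9, 13, 20, 23, 24, 29, 1]
k=6: buf[6] = 1+29 = 30 → [9, 13, 20, 23, 24, 29, 30]
sum = 148

148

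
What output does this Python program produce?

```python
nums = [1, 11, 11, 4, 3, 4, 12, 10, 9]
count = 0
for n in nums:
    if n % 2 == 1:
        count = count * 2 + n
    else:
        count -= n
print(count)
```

n=1: odd, count = 0*2+1 = 1
n=11: odd, count = 1*2+11 = 13
n=11: odd, count = 13*2+11 = 37
n=4: not odd, count = 37-4 = 33
n=3: odd, count = 33*2+3 = 69
n=4: not odd, count = 69-4 = 65
n=12: not odd, count = 65-12 = 53
n=10: not odd, count = 53-10 = 43
n=9: odd, count = 43*2+9 = 95

95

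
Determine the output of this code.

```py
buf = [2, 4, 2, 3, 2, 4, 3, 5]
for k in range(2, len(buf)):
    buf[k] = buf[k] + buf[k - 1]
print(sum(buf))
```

k=2: buf[2] = 2+4 = 6 → [2, 4, 6, 3, 2, 4, 3, 5]
k=3: buf[3] = 3+6 = 9 → [2, 4, 6, 9, 2, 4, 3, 5]
k=4: buf[4] = 2+9 = 11 → [2, 4, 6, 9, 11, 4, 3, 5]
k=5: buf[5] = 4+11 = 15 → [2, 4, 6, 9, 11, 15, 3, 5]
k=6: buf[6] = 3+15 = 18 → [2, 4, 6, 9, 11, 15, 18, 5]
k=7: buf[7] = 5+18 = 23 → [2, 4, 6, 9, 11, 15, 18, 23]
sum = 88

88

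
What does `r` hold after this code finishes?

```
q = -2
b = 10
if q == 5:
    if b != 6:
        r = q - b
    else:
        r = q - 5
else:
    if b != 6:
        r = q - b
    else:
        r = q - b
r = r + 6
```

q=-2, b=10
q == 5 is False; b != 6 is True
→ r = q - b = -12
r = (-12)+6 = -6

-6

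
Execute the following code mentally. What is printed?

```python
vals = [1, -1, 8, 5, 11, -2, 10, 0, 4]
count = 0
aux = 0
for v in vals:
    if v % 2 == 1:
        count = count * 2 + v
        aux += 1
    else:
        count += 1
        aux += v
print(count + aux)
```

57

v=1: odd, count = 0*2+1 = 1; aux=1
v=-1: odd, count = 1*2+(-1) = 1; aux=2
v=8: not odd, count = 1+1 = 2; aux=10
v=5: odd, count = 2*2+5 = 9; aux=11
v=11: odd, count = 9*2+11 = 29; aux=12
v=-2: not odd, count = 29+1 = 30; aux=10
v=10: not odd, count = 30+1 = 31; aux=20
v=0: not odd, count = 31+1 = 32; aux=20
v=4: not odd, count = 32+1 = 33; aux=24
count+aux = 33+24 = 57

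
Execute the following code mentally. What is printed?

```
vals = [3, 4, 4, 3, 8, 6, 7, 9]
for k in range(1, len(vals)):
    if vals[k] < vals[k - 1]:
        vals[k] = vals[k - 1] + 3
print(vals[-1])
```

17

k=1: 4>=3, unchanged → [3, 4, 4, 3, 8, 6, 7, 9]
k=2: 4>=4, unchanged → [3, 4, 4, 3, 8, 6, 7, 9]
k=3: 3<4, vals[3] = 4+3 = 7 → [3, 4, 4, 7, 8, 6, 7, 9]
k=4: 8>=7, unchanged → [3, 4, 4, 7, 8, 6, 7, 9]
k=5: 6<8, vals[5] = 8+3 = 11 → [3, 4, 4, 7, 8, 11, 7, 9]
k=6: 7<11, vals[6] = 11+3 = 14 → [3, 4, 4, 7, 8, 11, 14, 9]
k=7: 9<14, vals[7] = 14+3 = 17 → [3, 4, 4, 7, 8, 11, 14, 17]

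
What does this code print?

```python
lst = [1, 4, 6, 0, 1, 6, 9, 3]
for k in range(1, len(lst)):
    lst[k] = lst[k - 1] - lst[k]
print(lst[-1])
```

-28

k=1: lst[1] = 1-4 = -3 → [1, -3, 6, 0, 1, 6, 9, 3]
k=2: lst[2] = (-3)-6 = -9 → [1, -3, -9, 0, 1, 6, 9, 3]
k=3: lst[3] = (-9)-0 = -9 → [1, -3, -9, -9, 1, 6, 9, 3]
k=4: lst[4] = (-9)-1 = -10 → [1, -3, -9, -9, -10, 6, 9, 3]
k=5: lst[5] = (-10)-6 = -16 → [1, -3, -9, -9, -10, -16, 9, 3]
k=6: lst[6] = (-16)-9 = -25 → [1, -3, -9, -9, -10, -16, -25, 3]
k=7: lst[7] = (-25)-3 = -28 → [1, -3, -9, -9, -10, -16, -25, -28]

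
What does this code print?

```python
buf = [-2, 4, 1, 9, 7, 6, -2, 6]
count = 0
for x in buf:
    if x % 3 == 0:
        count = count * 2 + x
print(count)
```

54

x=-2: not %3==0
x=4: not %3==0
x=1: not %3==0
x=9: %3==0, count = 0*2+9 = 9
x=7: not %3==0
x=6: %3==0, count = 9*2+6 = 24
x=-2: not %3==0
x=6: %3==0, count = 24*2+6 = 54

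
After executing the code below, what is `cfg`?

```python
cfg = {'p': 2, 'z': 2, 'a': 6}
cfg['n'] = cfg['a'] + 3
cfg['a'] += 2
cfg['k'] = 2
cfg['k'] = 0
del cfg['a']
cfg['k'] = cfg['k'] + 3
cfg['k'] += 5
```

cfg['n'] = cfg['a']+3 = 9 → {'p': 2, 'z': 2, 'a': 6, 'n': 9}
cfg['a'] = 6+2 = 8 → {'p': 2, 'z': 2, 'a': 8, 'n': 9}
cfg['k'] = 2 → {'p': 2, 'z': 2, 'a': 8, 'n': 9, 'k': 2}
cfg['k'] = 0 → {'p': 2, 'z': 2, 'a': 8, 'n': 9, 'k': 0}
del 'a' → {'p': 2, 'z': 2, 'n': 9, 'k': 0}
cfg['k'] = cfg['k']+3 = 3 → {'p': 2, 'z': 2, 'n': 9, 'k': 3}
cfg['k'] = 3+5 = 8 → {'p': 2, 'z': 2, 'n': 9, 'k': 8}

{'p': 2, 'z': 2, 'n': 9, 'k': 8}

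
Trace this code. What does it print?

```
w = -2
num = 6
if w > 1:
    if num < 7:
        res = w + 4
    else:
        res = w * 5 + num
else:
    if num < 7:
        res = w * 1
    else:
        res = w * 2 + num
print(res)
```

-2

w=-2, num=6
w > 1 is False; num < 7 is True
→ res = w * 1 = -2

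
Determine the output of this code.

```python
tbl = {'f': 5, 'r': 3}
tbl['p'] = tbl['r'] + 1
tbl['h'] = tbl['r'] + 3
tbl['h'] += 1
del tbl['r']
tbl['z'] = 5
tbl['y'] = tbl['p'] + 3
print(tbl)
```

tbl['p'] = tbl['r']+1 = 4 → {'f': 5, 'r': 3, 'p': 4}
tbl['h'] = tbl['r']+3 = 6 → {'f': 5, 'r': 3, 'p': 4, 'h': 6}
tbl['h'] = 6+1 = 7 → {'f': 5, 'r': 3, 'p': 4, 'h': 7}
del 'r' → {'f': 5, 'p': 4, 'h': 7}
tbl['z'] = 5 → {'f': 5, 'p': 4, 'h': 7, 'z': 5}
tbl['y'] = tbl['p']+3 = 7 → {'f': 5, 'p': 4, 'h': 7, 'z': 5, 'y': 7}

{'f': 5, 'p': 4, 'h': 7, 'z': 5, 'y': 7}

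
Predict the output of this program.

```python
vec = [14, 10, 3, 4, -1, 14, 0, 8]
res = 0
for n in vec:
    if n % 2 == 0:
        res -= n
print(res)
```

n=14: even, res = 0-14 = -14
n=10: even, res = (-14)-10 = -24
n=3: not even
n=4: even, res = (-24)-4 = -28
n=-1: not even
n=14: even, res = (-28)-14 = -42
n=0: even, res = (-42)-0 = -42
n=8: even, res = (-42)-8 = -50

-50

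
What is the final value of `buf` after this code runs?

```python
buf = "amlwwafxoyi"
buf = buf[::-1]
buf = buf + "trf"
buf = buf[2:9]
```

'oxfawwl'

reverse → 'iyoxfawwlma'
+ 'trf' → 'iyoxfawwlmatrf'
slice [2:9] → 'oxfawwl'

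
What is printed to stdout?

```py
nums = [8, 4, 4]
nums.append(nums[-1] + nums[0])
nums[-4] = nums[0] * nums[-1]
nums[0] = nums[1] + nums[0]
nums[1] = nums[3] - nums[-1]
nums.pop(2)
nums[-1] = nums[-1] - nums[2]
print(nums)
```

[100, 0, 0]

append nums[-1]+nums[0] = 4+8 = 12 → [8, 4, 4, 12]
nums[-4] = nums[0]*nums[-1] = 8*12 = 96 → [96, 4, 4, 12]
nums[0] = nums[1]+nums[0] = 4+96 = 100 → [100, 4, 4, 12]
nums[1] = nums[3]-nums[-1] = 12-12 = 0 → [100, 0, 4, 12]
pop(2) removes 4 → [100, 0, 12]
nums[-1] = nums[-1]-nums[2] = 12-12 = 0 → [100, 0, 0]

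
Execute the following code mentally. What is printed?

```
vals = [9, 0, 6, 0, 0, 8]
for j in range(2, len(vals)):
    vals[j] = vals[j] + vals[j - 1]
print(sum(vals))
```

j=2: vals[2] = 6+0 = 6 → [9, 0, 6, 0, 0, 8]
j=3: vals[3] = 0+6 = 6 → [9, 0, 6, 6, 0, 8]
j=4: vals[4] = 0+6 = 6 → [9, 0, 6, 6, 6, 8]
j=5: vals[5] = 8+6 = 14 → [9, 0, 6, 6, 6, 14]
sum = 41

41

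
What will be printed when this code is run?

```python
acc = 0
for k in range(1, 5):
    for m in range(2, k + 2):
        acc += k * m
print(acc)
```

95

k=1,m=2: acc = 0+2 = 2
k=2,m=2: acc = 2+4 = 6
k=2,m=3: acc = 6+6 = 12
k=3,m=2: acc = 12+6 = 18
k=3,m=3: acc = 18+9 = 27
k=3,m=4: acc = 27+12 = 39
k=4,m=2: acc = 39+8 = 47
k=4,m=3: acc = 47+12 = 59
k=4,m=4: acc = 59+16 = 75
k=4,m=5: acc = 75+20 = 95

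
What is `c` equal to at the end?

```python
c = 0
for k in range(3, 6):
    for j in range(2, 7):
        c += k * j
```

240

k=3,j=2: c = 0+6 = 6
k=3,j=3: c = 6+9 = 15
k=3,j=4: c = 15+12 = 27
k=3,j=5: c = 27+15 = 42
k=3,j=6: c = 42+18 = 60
k=4,j=2: c = 60+8 = 68
k=4,j=3: c = 68+12 = 80
k=4,j=4: c = 80+16 = 96
k=4,j=5: c = 96+20 = 116
k=4,j=6: c = 116+24 = 140
k=5,j=2: c = 140+10 = 150
k=5,j=3: c = 150+15 = 165
k=5,j=4: c = 165+20 = 185
k=5,j=5: c = 185+25 = 210
k=5,j=6: c = 210+30 = 240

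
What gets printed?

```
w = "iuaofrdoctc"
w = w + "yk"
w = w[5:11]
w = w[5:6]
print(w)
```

+ 'yk' → 'iuaofrdoctcyk'
slice [5:11] → 'rdoctc'
slice [5:6] → 'c'

c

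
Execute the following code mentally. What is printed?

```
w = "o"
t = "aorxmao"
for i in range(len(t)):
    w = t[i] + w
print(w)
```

oamxroao

i=0: prepend 'a' → 'ao'
i=1: prepend 'o' → 'oao'
i=2: prepend 'r' → 'roao'
i=3: prepend 'x' → 'xroao'
i=4: prepend 'm' → 'mxroao'
i=5: prepend 'a' → 'amxroao'
i=6: prepend 'o' → 'oamxroao'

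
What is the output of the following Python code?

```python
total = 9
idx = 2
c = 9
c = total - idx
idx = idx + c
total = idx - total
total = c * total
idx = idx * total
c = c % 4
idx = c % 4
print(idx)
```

3

c = 9-2 = 7
idx = 2+7 = 9
total = 9-9 = 0
total = 7*0 = 0
idx = 9*0 = 0
c = 7%4 = 3
idx = 3%4 = 3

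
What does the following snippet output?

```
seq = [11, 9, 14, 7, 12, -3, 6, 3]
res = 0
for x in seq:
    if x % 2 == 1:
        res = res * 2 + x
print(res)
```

x=11: odd, res = 0*2+11 = 11
x=9: odd, res = 11*2+9 = 31
x=14: not odd
x=7: odd, res = 31*2+7 = 69
x=12: not odd
x=-3: odd, res = 69*2+(-3) = 135
x=6: not odd
x=3: odd, res = 135*2+3 = 273

273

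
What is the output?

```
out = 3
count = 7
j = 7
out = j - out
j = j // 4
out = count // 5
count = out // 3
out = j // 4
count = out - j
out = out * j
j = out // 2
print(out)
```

out = 7-3 = 4
j = 7//4 = 1
out = 7//5 = 1
count = 1//3 = 0
out = 1//4 = 0
count = 0-1 = -1
out = 0*1 = 0
j = 0//2 = 0

0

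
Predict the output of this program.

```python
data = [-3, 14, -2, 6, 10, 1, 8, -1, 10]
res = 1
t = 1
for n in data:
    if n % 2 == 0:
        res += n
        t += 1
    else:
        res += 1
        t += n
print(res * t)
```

200

n=-3: not even, res = 1+1 = 2; t=-2
n=14: even, res = 2+14 = 16; t=-1
n=-2: even, res = 16+(-2) = 14; t=0
n=6: even, res = 14+6 = 20; t=1
n=10: even, res = 20+10 = 30; t=2
n=1: not even, res = 30+1 = 31; t=3
n=8: even, res = 31+8 = 39; t=4
n=-1: not even, res = 39+1 = 40; t=3
n=10: even, res = 40+10 = 50; t=4
res*t = 50*4 = 200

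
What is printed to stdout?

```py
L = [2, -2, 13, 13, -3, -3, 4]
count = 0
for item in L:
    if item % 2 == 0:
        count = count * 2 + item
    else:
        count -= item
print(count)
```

-32

item=2: even, count = 0*2+2 = 2
item=-2: even, count = 2*2+(-2) = 2
item=13: not even, count = 2-13 = -11
item=13: not even, count = (-11)-13 = -24
item=-3: not even, count = (-24)-(-3) = -21
item=-3: not even, count = (-21)-(-3) = -18
item=4: even, count = (-18)*2+4 = -32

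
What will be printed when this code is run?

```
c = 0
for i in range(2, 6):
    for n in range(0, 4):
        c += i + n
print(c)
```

i=2,n=0: c = 0+2 = 2
i=2,n=1: c = 2+3 = 5
i=2,n=2: c = 5+4 = 9
i=2,n=3: c = 9+5 = 14
i=3,n=0: c = 14+3 = 17
i=3,n=1: c = 17+4 = 21
i=3,n=2: c = 21+5 = 26
i=3,n=3: c = 26+6 = 32
i=4,n=0: c = 32+4 = 36
i=4,n=1: c = 36+5 = 41
i=4,n=2: c = 41+6 = 47
i=4,n=3: c = 47+7 = 54
i=5,n=0: c = 54+5 = 59
i=5,n=1: c = 59+6 = 65
i=5,n=2: c = 65+7 = 72
i=5,n=3: c = 72+8 = 80

80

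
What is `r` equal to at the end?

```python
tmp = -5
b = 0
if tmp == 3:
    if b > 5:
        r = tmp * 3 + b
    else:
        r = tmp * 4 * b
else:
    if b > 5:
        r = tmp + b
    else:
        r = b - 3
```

tmp=-5, b=0
tmp == 3 is False; b > 5 is False
→ r = b - 3 = -3

-3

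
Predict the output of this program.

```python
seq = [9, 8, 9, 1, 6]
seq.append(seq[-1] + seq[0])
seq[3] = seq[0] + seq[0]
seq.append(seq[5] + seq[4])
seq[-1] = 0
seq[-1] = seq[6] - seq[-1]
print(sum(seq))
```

append seq[-1]+seq[0] = 6+9 = 15 → [9, 8, 9, 1, 6, 15]
seq[3] = seq[0]+seq[0] = 9+9 = 18 → [9, 8, 9, 18, 6, 15]
append seq[5]+seq[4] = 15+6 = 21 → [9, 8, 9, 18, 6, 15, 21]
seq[-1] = 0 → [9, 8, 9, 18, 6, 15, 0]
seq[-1] = seq[6]-seq[-1] = 0-0 = 0 → [9, 8, 9, 18, 6, 15, 0]
sum = 65

65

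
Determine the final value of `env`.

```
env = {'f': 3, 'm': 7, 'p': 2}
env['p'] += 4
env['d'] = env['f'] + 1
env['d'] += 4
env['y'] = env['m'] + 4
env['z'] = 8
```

env['p'] = 2+4 = 6 → {'f': 3, 'm': 7, 'p': 6}
env['d'] = env['f']+1 = 4 → {'f': 3, 'm': 7, 'p': 6, 'd': 4}
env['d'] = 4+4 = 8 → {'f': 3, 'm': 7, 'p': 6, 'd': 8}
env['y'] = env['m']+4 = 11 → {'f': 3, 'm': 7, 'p': 6, 'd': 8, 'y': 11}
env['z'] = 8 → {'f': 3, 'm': 7, 'p': 6, 'd': 8, 'y': 11, 'z': 8}

{'f': 3, 'm': 7, 'p': 6, 'd': 8, 'y': 11, 'z': 8}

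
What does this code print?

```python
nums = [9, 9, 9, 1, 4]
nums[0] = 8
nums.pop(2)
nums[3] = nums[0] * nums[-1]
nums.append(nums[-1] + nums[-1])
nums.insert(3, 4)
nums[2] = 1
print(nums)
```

[8, 9, 1, 4, 32, 64]

nums[0] = 8 → [8, 9, 9, 1, 4]
pop(2) removes 9 → [8, 9, 1, 4]
nums[3] = nums[0]*nums[-1] = 8*4 = 32 → [8, 9, 1, 32]
append nums[-1]+nums[-1] = 32+32 = 64 → [8, 9, 1, 32, 64]
insert 4 at 3 → [8, 9, 1, 4, 32, 64]
nums[2] = 1 → [8, 9, 1, 4, 32, 64]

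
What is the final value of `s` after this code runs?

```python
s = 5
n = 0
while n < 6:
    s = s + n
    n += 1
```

20

n=0: s = 5+0 = 5
n=1: s = 5+1 = 6
n=2: s = 6+2 = 8
n=3: s = 8+3 = 11
n=4: s = 11+4 = 15
n=5: s = 15+5 = 20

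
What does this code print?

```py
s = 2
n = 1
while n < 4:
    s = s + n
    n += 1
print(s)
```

n=1: s = 2+1 = 3
n=2: s = 3+2 = 5
n=3: s = 5+3 = 8

8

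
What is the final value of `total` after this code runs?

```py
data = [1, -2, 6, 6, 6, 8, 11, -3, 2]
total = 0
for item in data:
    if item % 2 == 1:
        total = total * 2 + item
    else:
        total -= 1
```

item=1: odd, total = 0*2+1 = 1
item=-2: not odd, total = 1-1 = 0
item=6: not odd, total = 0-1 = -1
item=6: not odd, total = (-1)-1 = -2
item=6: not odd, total = (-2)-1 = -3
item=8: not odd, total = (-3)-1 = -4
item=11: odd, total = (-4)*2+11 = 3
item=-3: odd, total = 3*2+(-3) = 3
item=2: not odd, total = 3-1 = 2

2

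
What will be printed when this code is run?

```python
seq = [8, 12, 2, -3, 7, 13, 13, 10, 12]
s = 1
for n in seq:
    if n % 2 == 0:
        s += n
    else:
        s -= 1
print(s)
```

41

n=8: even, s = 1+8 = 9
n=12: even, s = 9+12 = 21
n=2: even, s = 21+2 = 23
n=-3: not even, s = 23-1 = 22
n=7: not even, s = 22-1 = 21
n=13: not even, s = 21-1 = 20
n=13: not even, s = 20-1 = 19
n=10: even, s = 19+10 = 29
n=12: even, s = 29+12 = 41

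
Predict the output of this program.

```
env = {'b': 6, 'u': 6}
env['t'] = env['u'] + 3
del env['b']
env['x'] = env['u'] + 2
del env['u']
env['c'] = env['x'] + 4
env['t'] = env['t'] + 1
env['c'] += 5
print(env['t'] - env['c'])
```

-7

env['t'] = env['u']+3 = 9 → {'b': 6, 'u': 6, 't': 9}
del 'b' → {'u': 6, 't': 9}
env['x'] = env['u']+2 = 8 → {'u': 6, 't': 9, 'x': 8}
del 'u' → {'t': 9, 'x': 8}
env['c'] = env['x']+4 = 12 → {'t': 9, 'x': 8, 'c': 12}
env['t'] = env['t']+1 = 10 → {'t': 10, 'x': 8, 'c': 12}
env['c'] = 12+5 = 17 → {'t': 10, 'x': 8, 'c': 17}
env['t']-env['c'] = 10-17 = -7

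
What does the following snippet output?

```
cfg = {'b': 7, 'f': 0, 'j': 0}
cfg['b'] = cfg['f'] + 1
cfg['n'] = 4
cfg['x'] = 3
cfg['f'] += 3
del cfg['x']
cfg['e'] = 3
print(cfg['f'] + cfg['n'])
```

7

cfg['b'] = cfg['f']+1 = 1 → {'b': 1, 'f': 0, 'j': 0}
cfg['n'] = 4 → {'b': 1, 'f': 0, 'j': 0, 'n': 4}
cfg['x'] = 3 → {'b': 1, 'f': 0, 'j': 0, 'n': 4, 'x': 3}
cfg['f'] = 0+3 = 3 → {'b': 1, 'f': 3, 'j': 0, 'n': 4, 'x': 3}
del 'x' → {'b': 1, 'f': 3, 'j': 0, 'n': 4}
cfg['e'] = 3 → {'b': 1, 'f': 3, 'j': 0, 'n': 4, 'e': 3}
cfg['f']+cfg['n'] = 3+4 = 7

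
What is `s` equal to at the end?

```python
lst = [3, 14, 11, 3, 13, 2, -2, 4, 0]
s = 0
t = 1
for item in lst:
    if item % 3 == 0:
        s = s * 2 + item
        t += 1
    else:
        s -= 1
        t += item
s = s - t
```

item=3: %3==0, s = 0*2+3 = 3; t=2
item=14: not %3==0, s = 3-1 = 2; t=16
item=11: not %3==0, s = 2-1 = 1; t=27
item=3: %3==0, s = 1*2+3 = 5; t=28
item=13: not %3==0, s = 5-1 = 4; t=41
item=2: not %3==0, s = 4-1 = 3; t=43
item=-2: not %3==0, s = 3-1 = 2; t=41
item=4: not %3==0, s = 2-1 = 1; t=45
item=0: %3==0, s = 1*2+0 = 2; t=46
s-t = 2-46 = -44

-44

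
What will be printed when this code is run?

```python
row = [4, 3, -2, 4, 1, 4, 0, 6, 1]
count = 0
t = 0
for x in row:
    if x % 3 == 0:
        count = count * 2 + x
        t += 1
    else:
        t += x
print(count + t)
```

x=4: not %3==0; t=4
x=3: %3==0, count = 0*2+3 = 3; t=5
x=-2: not %3==0; t=3
x=4: not %3==0; t=7
x=1: not %3==0; t=8
x=4: not %3==0; t=12
x=0: %3==0, count = 3*2+0 = 6; t=13
x=6: %3==0, count = 6*2+6 = 18; t=14
x=1: not %3==0; t=15
count+t = 18+15 = 33

33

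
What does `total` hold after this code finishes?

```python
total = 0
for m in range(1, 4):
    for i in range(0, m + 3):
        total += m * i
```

71

m=1,i=0: total = 0+0 = 0
m=1,i=1: total = 0+1 = 1
m=1,i=2: total = 1+2 = 3
m=1,i=3: total = 3+3 = 6
m=2,i=0: total = 6+0 = 6
m=2,i=1: total = 6+2 = 8
m=2,i=2: total = 8+4 = 12
m=2,i=3: total = 12+6 = 18
m=2,i=4: total = 18+8 = 26
m=3,i=0: total = 26+0 = 26
m=3,i=1: total = 26+3 = 29
m=3,i=2: total = 29+6 = 35
m=3,i=3: total = 35+9 = 44
m=3,i=4: total = 44+12 = 56
m=3,i=5: total = 56+15 = 71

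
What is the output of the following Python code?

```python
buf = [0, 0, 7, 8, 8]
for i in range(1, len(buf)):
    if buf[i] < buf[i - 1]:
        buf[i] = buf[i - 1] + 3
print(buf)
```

[0, 0, 7, 8, 8]

i=1: 0>=0, unchanged → [0, 0, 7, 8, 8]
i=2: 7>=0, unchanged → [0, 0, 7, 8, 8]
i=3: 8>=7, unchanged → [0, 0, 7, 8, 8]
i=4: 8>=8, unchanged → [0, 0, 7, 8, 8]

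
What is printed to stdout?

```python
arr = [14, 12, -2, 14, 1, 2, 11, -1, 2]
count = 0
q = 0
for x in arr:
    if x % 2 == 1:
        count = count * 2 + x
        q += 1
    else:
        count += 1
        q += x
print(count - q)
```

17

x=14: not odd, count = 0+1 = 1; q=14
x=12: not odd, count = 1+1 = 2; q=26
x=-2: not odd, count = 2+1 = 3; q=24
x=14: not odd, count = 3+1 = 4; q=38
x=1: odd, count = 4*2+1 = 9; q=39
x=2: not odd, count = 9+1 = 10; q=41
x=11: odd, count = 10*2+11 = 31; q=42
x=-1: odd, count = 31*2+(-1) = 61; q=43
x=2: not odd, count = 61+1 = 62; q=45
count-q = 62-45 = 17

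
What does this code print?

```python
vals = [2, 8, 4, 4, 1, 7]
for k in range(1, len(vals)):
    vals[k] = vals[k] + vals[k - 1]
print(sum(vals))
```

89

k=1: vals[1] = 8+2 = 10 → [2, 10, 4, 4, 1, 7]
k=2: vals[2] = 4+10 = 14 → [2, 10, 14, 4, 1, 7]
k=3: vals[3] = 4+14 = 18 → [2, 10, 14, 18, 1, 7]
k=4: vals[4] = 1+18 = 19 → [2, 10, 14, 18, 19, 7]
k=5: vals[5] = 7+19 = 26 → [2, 10, 14, 18, 19, 26]
sum = 89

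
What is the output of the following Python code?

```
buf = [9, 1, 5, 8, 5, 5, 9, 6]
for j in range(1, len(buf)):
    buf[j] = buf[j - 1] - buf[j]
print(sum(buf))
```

j=1: buf[1] = 9-1 = 8 → [9, 8, 5, 8, 5, 5, 9, 6]
j=2: buf[2] = 8-5 = 3 → [9, 8, 3, 8, 5, 5, 9, 6]
j=3: buf[3] = 3-8 = -5 → [9, 8, 3, -5, 5, 5, 9, 6]
j=4: buf[4] = (-5)-5 = -10 → [9, 8, 3, -5, -10, 5, 9, 6]
j=5: buf[5] = (-10)-5 = -15 → [9, 8, 3, -5, -10, -15, 9, 6]
j=6: buf[6] = (-15)-9 = -24 → [9, 8, 3, -5, -10, -15, -24, 6]
j=7: buf[7] = (-24)-6 = -30 → [9, 8, 3, -5, -10, -15, -24, -30]
sum = -64

-64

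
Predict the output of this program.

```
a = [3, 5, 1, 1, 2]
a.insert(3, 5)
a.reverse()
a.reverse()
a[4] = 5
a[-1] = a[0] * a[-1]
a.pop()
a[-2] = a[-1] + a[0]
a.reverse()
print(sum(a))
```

22

insert 5 at 3 → [3, 5, 1, 5, 1, 2]
reverse → [2, 1, 5, 1, 5, 3]
reverse → [3, 5, 1, 5, 1, 2]
a[4] = 5 → [3, 5, 1, 5, 5, 2]
a[-1] = a[0]*a[-1] = 3*2 = 6 → [3, 5, 1, 5, 5, 6]
pop() removes 6 → [3, 5, 1, 5, 5]
a[-2] = a[-1]+a[0] = 5+3 = 8 → [3, 5, 1, 8, 5]
reverse → [5, 8, 1, 5, 3]
sum = 22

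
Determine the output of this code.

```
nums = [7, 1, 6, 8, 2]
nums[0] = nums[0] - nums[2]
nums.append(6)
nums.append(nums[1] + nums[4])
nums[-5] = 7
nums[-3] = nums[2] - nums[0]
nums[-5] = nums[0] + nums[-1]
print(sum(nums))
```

nums[0] = nums[0]-nums[2] = 7-6 = 1 → [1, 1, 6, 8, 2]
append 6 → [1, 1, 6, 8, 2, 6]
append nums[1]+nums[4] = 1+2 = 3 → [1, 1, 6, 8, 2, 6, 3]
nums[-5] = 7 → [1, 1, 7, 8, 2, 6, 3]
nums[-3] = nums[2]-nums[0] = 7-1 = 6 → [1, 1, 7, 8, 6, 6, 3]
nums[-5] = nums[0]+nums[-1] = 1+3 = 4 → [1, 1, 4, 8, 6, 6, 3]
sum = 29

29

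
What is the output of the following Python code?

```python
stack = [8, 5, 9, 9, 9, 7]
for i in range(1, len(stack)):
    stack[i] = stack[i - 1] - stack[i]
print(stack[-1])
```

i=1: stack[1] = 8-5 = 3 → [8, 3, 9, 9, 9, 7]
i=2: stack[2] = 3-9 = -6 → [8, 3, -6, 9, 9, 7]
i=3: stack[3] = (-6)-9 = -15 → [8, 3, -6, -15, 9, 7]
i=4: stack[4] = (-15)-9 = -24 → [8, 3, -6, -15, -24, 7]
i=5: stack[5] = (-24)-7 = -31 → [8, 3, -6, -15, -24, -31]

-31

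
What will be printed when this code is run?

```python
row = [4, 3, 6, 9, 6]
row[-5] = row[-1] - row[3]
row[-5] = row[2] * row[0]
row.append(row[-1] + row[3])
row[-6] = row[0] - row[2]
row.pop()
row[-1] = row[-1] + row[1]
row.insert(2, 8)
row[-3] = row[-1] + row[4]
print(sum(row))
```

23

row[-5] = row[-1]-row[3] = 6-9 = -3 → [-3, 3, 6, 9, 6]
row[-5] = row[2]*row[0] = 6*(-3) = -18 → [-18, 3, 6, 9, 6]
append row[-1]+row[3] = 6+9 = 15 → [-18, 3, 6, 9, 6, 15]
row[-6] = row[0]-row[2] = (-18)-6 = -24 → [-24, 3, 6, 9, 6, 15]
pop() removes 15 → [-24, 3, 6, 9, 6]
row[-1] = row[-1]+row[1] = 6+3 = 9 → [-24, 3, 6, 9, 9]
insert 8 at 2 → [-24, 3, 8, 6, 9, 9]
row[-3] = row[-1]+row[4] = 9+9 = 18 → [-24, 3, 8, 18, 9, 9]
sum = 23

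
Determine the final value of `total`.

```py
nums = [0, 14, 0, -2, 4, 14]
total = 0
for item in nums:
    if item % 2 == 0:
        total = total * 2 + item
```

238

item=0: even, total = 0*2+0 = 0
item=14: even, total = 0*2+14 = 14
item=0: even, total = 14*2+0 = 28
item=-2: even, total = 28*2+(-2) = 54
item=4: even, total = 54*2+4 = 112
item=14: even, total = 112*2+14 = 238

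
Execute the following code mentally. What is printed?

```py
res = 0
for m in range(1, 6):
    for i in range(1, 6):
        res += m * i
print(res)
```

225

m=1,i=1: res = 0+1 = 1
m=1,i=2: res = 1+2 = 3
m=1,i=3: res = 3+3 = 6
m=1,i=4: res = 6+4 = 10
m=1,i=5: res = 10+5 = 15
m=2,i=1: res = 15+2 = 17
m=2,i=2: res = 17+4 = 21
m=2,i=3: res = 21+6 = 27
m=2,i=4: res = 27+8 = 35
m=2,i=5: res = 35+10 = 45
m=3,i=1: res = 45+3 = 48
m=3,i=2: res = 48+6 = 54
m=3,i=3: res = 54+9 = 63
m=3,i=4: res = 63+12 = 75
m=3,i=5: res = 75+15 = 90
m=4,i=1: res = 90+4 = 94
m=4,i=2: res = 94+8 = 102
m=4,i=3: res = 102+12 = 114
m=4,i=4: res = 114+16 = 130
m=4,i=5: res = 130+20 = 150
m=5,i=1: res = 150+5 = 155
m=5,i=2: res = 155+10 = 165
m=5,i=3: res = 165+15 = 180
m=5,i=4: res = 180+20 = 200
m=5,i=5: res = 200+25 = 225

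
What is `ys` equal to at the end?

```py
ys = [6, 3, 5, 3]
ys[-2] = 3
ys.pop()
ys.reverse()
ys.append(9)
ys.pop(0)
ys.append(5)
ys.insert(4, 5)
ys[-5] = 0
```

ys[-2] = 3 → [6, 3, 3, 3]
pop() removes 3 → [6, 3, 3]
reverse → [3, 3, 6]
append 9 → [3, 3, 6, 9]
pop(0) removes 3 → [3, 6, 9]
append 5 → [3, 6, 9, 5]
insert 5 at 4 → [3, 6, 9, 5, 5]
ys[-5] = 0 → [0, 6, 9, 5, 5]

[0, 6, 9, 5, 5]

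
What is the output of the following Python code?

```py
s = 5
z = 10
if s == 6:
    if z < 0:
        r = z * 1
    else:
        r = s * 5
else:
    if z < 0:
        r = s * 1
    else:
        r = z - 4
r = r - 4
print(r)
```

s=5, z=10
s == 6 is False; z < 0 is False
→ r = z - 4 = 6
r = 6-4 = 2

2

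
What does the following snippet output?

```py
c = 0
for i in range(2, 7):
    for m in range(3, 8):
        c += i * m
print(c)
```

i=2,m=3: c = 0+6 = 6
i=2,m=4: c = 6+8 = 14
i=2,m=5: c = 14+10 = 24
i=2,m=6: c = 24+12 = 36
i=2,m=7: c = 36+14 = 50
i=3,m=3: c = 50+9 = 59
i=3,m=4: c = 59+12 = 71
i=3,m=5: c = 71+15 = 86
i=3,m=6: c = 86+18 = 104
i=3,m=7: c = 104+21 = 125
i=4,m=3: c = 125+12 = 137
i=4,m=4: c = 137+16 = 153
i=4,m=5: c = 153+20 = 173
i=4,m=6: c = 173+24 = 197
i=4,m=7: c = 197+28 = 225
i=5,m=3: c = 225+15 = 240
i=5,m=4: c = 240+20 = 260
i=5,m=5: c = 260+25 = 285
i=5,m=6: c = 285+30 = 315
i=5,m=7: c = 315+35 = 350
i=6,m=3: c = 350+18 = 368
i=6,m=4: c = 368+24 = 392
i=6,m=5: c = 392+30 = 422
i=6,m=6: c = 422+36 = 458
i=6,m=7: c = 458+42 = 500

500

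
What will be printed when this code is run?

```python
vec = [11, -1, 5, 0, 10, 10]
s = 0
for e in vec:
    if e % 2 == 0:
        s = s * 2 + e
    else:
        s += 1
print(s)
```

54

e=11: not even, s = 0+1 = 1
e=-1: not even, s = 1+1 = 2
e=5: not even, s = 2+1 = 3
e=0: even, s = 3*2+0 = 6
e=10: even, s = 6*2+10 = 22
e=10: even, s = 22*2+10 = 54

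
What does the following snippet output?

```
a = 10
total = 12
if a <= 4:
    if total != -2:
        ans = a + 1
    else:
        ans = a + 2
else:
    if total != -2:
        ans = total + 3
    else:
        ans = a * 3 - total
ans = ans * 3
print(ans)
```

45

a=10, total=12
a <= 4 is False; total != -2 is True
→ ans = total + 3 = 15
ans = 15*3 = 45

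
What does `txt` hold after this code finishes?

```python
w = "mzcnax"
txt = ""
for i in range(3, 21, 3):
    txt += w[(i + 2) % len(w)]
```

'xcxcxc'

i=3: add w[5]='x' → 'x'
i=6: add w[2]='c' → 'xc'
i=9: add w[5]='x' → 'xcx'
i=12: add w[2]='c' → 'xcxc'
i=15: add w[5]='x' → 'xcxcx'
i=18: add w[2]='c' → 'xcxcxc'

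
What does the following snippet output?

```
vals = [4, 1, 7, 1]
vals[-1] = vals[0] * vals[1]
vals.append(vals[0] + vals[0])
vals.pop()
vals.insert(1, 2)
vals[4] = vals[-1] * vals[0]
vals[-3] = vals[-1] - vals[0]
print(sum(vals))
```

vals[-1] = vals[0]*vals[1] = 4*1 = 4 → [4, 1, 7, 4]
append vals[0]+vals[0] = 4+4 = 8 → [4, 1, 7, 4, 8]
pop() removes 8 → [4, 1, 7, 4]
insert 2 at 1 → [4, 2, 1, 7, 4]
vals[4] = vals[-1]*vals[0] = 4*4 = 16 → [4, 2, 1, 7, 16]
vals[-3] = vals[-1]-vals[0] = 16-4 = 12 → [4, 2, 12, 7, 16]
sum = 41

41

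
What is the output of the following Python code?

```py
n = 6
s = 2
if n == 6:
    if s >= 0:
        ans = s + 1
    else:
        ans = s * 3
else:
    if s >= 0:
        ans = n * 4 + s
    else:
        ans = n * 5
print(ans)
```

3

n=6, s=2
n == 6 is True; s >= 0 is True
→ ans = s + 1 = 3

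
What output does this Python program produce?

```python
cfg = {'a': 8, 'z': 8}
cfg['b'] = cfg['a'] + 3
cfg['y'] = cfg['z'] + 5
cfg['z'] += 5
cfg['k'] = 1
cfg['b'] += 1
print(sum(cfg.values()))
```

47

cfg['b'] = cfg['a']+3 = 11 → {'a': 8, 'z': 8, 'b': 11}
cfg['y'] = cfg['z']+5 = 13 → {'a': 8, 'z': 8, 'b': 11, 'y': 13}
cfg['z'] = 8+5 = 13 → {'a': 8, 'z': 13, 'b': 11, 'y': 13}
cfg['k'] = 1 → {'a': 8, 'z': 13, 'b': 11, 'y': 13, 'k': 1}
cfg['b'] = 11+1 = 12 → {'a': 8, 'z': 13, 'b': 12, 'y': 13, 'k': 1}
sum of values = 47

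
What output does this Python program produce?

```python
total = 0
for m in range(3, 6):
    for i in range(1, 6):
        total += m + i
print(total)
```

105

m=3,i=1: total = 0+4 = 4
m=3,i=2: total = 4+5 = 9
m=3,i=3: total = 9+6 = 15
m=3,i=4: total = 15+7 = 22
m=3,i=5: total = 22+8 = 30
m=4,i=1: total = 30+5 = 35
m=4,i=2: total = 35+6 = 41
m=4,i=3: total = 41+7 = 48
m=4,i=4: total = 48+8 = 56
m=4,i=5: total = 56+9 = 65
m=5,i=1: total = 65+6 = 71
m=5,i=2: total = 71+7 = 78
m=5,i=3: total = 78+8 = 86
m=5,i=4: total = 86+9 = 95
m=5,i=5: total = 95+10 = 105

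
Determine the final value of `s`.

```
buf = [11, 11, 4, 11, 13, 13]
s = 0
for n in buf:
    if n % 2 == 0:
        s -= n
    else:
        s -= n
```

n=11: not even, s = 0-11 = -11
n=11: not even, s = (-11)-11 = -22
n=4: even, s = (-22)-4 = -26
n=11: not even, s = (-26)-11 = -37
n=13: not even, s = (-37)-13 = -50
n=13: not even, s = (-50)-13 = -63

-63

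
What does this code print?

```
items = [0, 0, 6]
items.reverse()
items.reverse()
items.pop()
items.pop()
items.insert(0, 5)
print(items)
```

reverse → [6, 0, 0]
reverse → [0, 0, 6]
pop() removes 6 → [0, 0]
pop() removes 0 → [0]
insert 5 at 0 → [5, 0]

[5, 0]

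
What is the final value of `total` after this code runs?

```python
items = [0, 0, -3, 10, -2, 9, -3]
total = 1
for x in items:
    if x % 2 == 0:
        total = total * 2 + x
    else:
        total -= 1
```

28

x=0: even, total = 1*2+0 = 2
x=0: even, total = 2*2+0 = 4
x=-3: not even, total = 4-1 = 3
x=10: even, total = 3*2+10 = 16
x=-2: even, total = 16*2+(-2) = 30
x=9: not even, total = 30-1 = 29
x=-3: not even, total = 29-1 = 28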